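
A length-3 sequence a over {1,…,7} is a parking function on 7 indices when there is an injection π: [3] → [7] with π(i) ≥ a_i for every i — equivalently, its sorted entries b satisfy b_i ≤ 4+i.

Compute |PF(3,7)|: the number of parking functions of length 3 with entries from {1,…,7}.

Count = (7+1−3)·(7+1)^{3−1} = 5 · 64 = 320 [KW]
One tuple (4,5,5) → sorted (4,5,5): b_i ≤ 4+i ∀i, a PF.

320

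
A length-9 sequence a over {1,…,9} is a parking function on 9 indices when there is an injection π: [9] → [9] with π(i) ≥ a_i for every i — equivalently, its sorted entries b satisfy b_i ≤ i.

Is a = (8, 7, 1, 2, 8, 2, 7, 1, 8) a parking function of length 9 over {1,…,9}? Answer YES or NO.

Sorted: b = (1, 1, 2, 2, 7, 7, 8, 8, 8).
  b_1=1 ≤ 1
  b_2=1 ≤ 2
  b_3=2 ≤ 3
  b_4=2 ≤ 4
  b_5=7 > 5
  fails at i=5 ⇒ NO

NO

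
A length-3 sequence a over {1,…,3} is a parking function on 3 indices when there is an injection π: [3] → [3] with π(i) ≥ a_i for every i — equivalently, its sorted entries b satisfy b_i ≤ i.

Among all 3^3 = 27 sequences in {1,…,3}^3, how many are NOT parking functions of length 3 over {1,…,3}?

|PF| = 1·4^2 = 1×16 = 16 (Konheim–Weiss)
Check (3,2,2) → sorted (2,2,3): b_1=2>1, not a PF.
3^3 − 16 = 27 − 16 = 11

11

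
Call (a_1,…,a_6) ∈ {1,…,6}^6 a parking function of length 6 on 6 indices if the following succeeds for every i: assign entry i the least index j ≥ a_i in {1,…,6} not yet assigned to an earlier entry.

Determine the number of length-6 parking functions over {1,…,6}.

|PF| = (6+1−6)·(6+1)^{6−1} = 1·16807 = 16807 (Konheim–Weiss)
Check (3,1,3,4,6,1) → sorted (1,1,3,3,4,6): b_i ≤ i ∀i, a PF.

16807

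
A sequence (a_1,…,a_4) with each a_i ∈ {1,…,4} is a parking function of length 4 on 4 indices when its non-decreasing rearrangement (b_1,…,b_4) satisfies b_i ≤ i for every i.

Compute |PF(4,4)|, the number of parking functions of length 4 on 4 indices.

|PF(4,4)| = (4−4+1)·(4+1)^(4−1) = 1 · 125 = 125 (Konheim–Weiss)
E.g. (1,2,1,1) → sorted (1,1,1,2): b_i ≤ i ∀i, a PF.

125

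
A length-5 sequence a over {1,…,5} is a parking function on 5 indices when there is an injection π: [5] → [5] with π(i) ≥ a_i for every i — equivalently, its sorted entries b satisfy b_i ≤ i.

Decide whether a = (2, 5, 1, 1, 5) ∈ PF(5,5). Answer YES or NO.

Sorted: b = (1, 1, 2, 5, 5).
  b_1=1 ≤ 1
  b_2=1 ≤ 2
  b_3=2 ≤ 3
  b_4=5 > 4
  fails at i=4 ⇒ NO

NO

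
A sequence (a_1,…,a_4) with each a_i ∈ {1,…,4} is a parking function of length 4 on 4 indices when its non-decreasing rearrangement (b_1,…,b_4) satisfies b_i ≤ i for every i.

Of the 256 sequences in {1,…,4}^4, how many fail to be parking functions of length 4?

|PF(4,4)| = 1·5^3 = 1·125 = 125 [KW]
Example (4,1,4,4) → sorted (1,4,4,4): b_2=4>2, not a PF.
Total 256; non-PF = 256−125 = 131

131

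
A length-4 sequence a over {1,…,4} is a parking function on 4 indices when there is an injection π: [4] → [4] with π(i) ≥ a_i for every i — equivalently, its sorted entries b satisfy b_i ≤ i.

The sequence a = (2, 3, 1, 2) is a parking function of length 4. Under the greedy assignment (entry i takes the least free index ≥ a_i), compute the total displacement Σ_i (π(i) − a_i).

Σπ(i) = 1+…+4 = 10; Σa = 2+3+1+2 = 8; disp = 10−8 = 2.

2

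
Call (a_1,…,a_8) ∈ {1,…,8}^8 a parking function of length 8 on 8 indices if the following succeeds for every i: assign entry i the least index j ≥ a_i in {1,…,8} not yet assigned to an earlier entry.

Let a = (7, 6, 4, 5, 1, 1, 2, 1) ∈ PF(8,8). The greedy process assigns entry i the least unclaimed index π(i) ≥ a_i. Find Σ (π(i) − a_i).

Σπ = 8·9/2 = 36 (π permutes [8]); Σa = 7+6+4+5+1+1+2+1 = 27; disp = 36−27 = 9.

9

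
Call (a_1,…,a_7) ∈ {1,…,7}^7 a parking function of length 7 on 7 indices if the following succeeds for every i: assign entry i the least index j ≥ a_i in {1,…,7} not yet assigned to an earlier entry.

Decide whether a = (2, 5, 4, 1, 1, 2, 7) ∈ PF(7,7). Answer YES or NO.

YES

Sorted: b = (1, 1, 2, 2, 4, 5, 7).
  b_1=1 ≤ 1
  b_2=1 ≤ 2
  b_3=2 ≤ 3
  b_4=2 ≤ 4
  b_5=4 ≤ 5
  b_6=5 ≤ 6
  b_7=7 ≤ 7
All bounds hold ⇒ YES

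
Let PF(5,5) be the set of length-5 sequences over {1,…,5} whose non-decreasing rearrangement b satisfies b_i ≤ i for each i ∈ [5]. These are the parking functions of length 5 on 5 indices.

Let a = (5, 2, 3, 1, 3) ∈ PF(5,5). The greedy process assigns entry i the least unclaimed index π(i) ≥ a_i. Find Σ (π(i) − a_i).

Σπ = 15 ({1..5} each once); Σa = 5+2+3+1+3 = 14; disp = 15−14 = 1.

1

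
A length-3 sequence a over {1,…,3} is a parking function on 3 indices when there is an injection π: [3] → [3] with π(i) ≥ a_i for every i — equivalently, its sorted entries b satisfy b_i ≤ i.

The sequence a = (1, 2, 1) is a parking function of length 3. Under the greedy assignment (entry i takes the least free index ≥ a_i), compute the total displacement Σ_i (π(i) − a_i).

2

Σπ = 6 ({1..3} each once); Σa = 1+2+1 = 4; disp = 6−4 = 2.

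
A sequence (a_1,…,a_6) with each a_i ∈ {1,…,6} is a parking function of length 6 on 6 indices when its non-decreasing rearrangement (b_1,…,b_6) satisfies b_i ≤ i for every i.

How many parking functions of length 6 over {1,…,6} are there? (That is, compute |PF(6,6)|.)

|PF(6,6)| = (7−6)·7^(6−1) = 1·16807 = 16807 [KW]
E.g. (3,6,5,2,1,2) → sorted (1,2,2,3,5,6): b_i ≤ i ∀i, a PF.

16807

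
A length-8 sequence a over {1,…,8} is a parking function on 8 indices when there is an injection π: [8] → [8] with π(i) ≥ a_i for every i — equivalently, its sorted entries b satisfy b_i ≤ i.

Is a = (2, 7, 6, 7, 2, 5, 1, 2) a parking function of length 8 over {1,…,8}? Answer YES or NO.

Sorted: b = (1, 2, 2, 2, 5, 6, 7, 7).
  b_1=1 ≤ 1
  b_2=2 ≤ 2
  b_3=2 ≤ 3
  b_4=2 ≤ 4
  b_5=5 ≤ 5
  b_6=6 ≤ 6
  b_7=7 ≤ 7
  b_8=7 ≤ 8
All bounds hold ⇒ YES

YES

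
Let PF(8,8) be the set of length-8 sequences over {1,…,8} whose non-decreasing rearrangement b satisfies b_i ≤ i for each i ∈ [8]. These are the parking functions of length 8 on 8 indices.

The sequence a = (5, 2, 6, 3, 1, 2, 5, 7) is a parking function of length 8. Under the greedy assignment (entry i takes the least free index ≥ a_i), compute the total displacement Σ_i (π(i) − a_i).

Σπ(i) = 1+…+8 = 36; Σa = 5+2+6+3+1+2+5+7 = 31; disp = 36−31 = 5.

5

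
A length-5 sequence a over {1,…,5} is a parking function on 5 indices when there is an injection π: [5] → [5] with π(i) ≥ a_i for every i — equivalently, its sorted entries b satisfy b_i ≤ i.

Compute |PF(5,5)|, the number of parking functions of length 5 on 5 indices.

1296

Count = (6−5)·6^(5−1) = 1·1296 = 1296 (Konheim–Weiss)
Check (2,3,1,1,2) → sorted (1,1,2,2,3): b_i ≤ i ∀i, a PF.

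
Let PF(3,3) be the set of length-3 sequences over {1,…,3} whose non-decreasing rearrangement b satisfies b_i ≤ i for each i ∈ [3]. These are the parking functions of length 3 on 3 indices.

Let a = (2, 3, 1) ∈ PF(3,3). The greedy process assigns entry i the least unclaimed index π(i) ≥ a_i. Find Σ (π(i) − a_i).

Σπ = 3·4/2 = 6 (π permutes [3]); Σa = 2+3+1 = 6; disp = 6−6 = 0.

0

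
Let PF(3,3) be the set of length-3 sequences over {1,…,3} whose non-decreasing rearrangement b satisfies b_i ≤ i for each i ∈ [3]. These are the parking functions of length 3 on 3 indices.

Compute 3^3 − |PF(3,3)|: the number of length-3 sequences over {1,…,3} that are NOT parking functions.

11

|PF(3,3)| = (3+1−3)·(3+1)^{3−1} = 1 · 16 = 16
One tuple (2,2,2) → sorted (2,2,2): b_1=2>1, not a PF.
Total 27; non-PF = 27−16 = 11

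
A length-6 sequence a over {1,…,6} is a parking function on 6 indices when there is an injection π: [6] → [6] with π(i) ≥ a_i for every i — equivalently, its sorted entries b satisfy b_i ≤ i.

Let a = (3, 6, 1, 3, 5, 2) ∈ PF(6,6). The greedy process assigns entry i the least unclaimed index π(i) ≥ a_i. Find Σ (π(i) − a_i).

Σπ(i) = 1+…+6 = 21; Σa = 3+6+1+3+5+2 = 20; disp = 21−20 = 1.

1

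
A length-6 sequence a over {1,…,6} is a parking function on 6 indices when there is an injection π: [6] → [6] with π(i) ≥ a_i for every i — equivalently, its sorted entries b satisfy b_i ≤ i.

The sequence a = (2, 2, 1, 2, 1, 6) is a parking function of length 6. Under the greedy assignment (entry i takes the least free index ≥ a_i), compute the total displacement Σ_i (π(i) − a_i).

7

Σπ = 6·7/2 = 21 (π permutes [6]); Σa = 2+2+1+2+1+6 = 14; disp = 21−14 = 7.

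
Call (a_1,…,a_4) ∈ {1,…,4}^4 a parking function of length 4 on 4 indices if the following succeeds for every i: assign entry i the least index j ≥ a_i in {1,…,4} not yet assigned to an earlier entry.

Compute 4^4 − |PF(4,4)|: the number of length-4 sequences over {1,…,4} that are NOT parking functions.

131

|PF| = (4−4+1)·(4+1)^(4−1) = 1·125 = 125 (Konheim–Weiss)
Example (2,3,2,2) → sorted (2,2,2,3): b_1=2>1, not a PF.
Total 256; non-PF = 256−125 = 131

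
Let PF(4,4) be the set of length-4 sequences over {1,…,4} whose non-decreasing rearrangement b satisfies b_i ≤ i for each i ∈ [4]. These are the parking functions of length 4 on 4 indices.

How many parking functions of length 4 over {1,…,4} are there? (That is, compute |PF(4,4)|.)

#PF = (4−4+1)·(4+1)^(4−1) = 1×125 = 125 (Konheim–Weiss)
Check (1,3,2,4) → sorted (1,2,3,4): b_i ≤ i ∀i, a PF.

125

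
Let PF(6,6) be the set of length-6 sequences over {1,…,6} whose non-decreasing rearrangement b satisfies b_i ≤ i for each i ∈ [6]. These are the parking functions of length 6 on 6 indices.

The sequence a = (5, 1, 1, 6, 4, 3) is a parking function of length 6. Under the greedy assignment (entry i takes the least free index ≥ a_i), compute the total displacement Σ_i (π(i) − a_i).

Σπ = 6·7/2 = 21 (π permutes [6]); Σa = 5+1+1+6+4+3 = 20; disp = 21−20 = 1.

1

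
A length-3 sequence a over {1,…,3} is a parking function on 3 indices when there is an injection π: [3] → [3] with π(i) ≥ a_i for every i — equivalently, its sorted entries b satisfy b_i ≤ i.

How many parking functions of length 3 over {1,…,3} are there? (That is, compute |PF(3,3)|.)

16

|PF| = 1·4^2 = 1·16 = 16 (Pollak)
Check (3,1,1) → sorted (1,1,3): b_i ≤ i ∀i, a PF.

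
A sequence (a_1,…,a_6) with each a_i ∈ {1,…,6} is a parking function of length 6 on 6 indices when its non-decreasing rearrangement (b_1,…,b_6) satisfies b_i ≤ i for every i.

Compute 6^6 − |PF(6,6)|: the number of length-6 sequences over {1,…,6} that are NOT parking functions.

#PF = (6−6+1)·(6+1)^(6−1) = 1·16807 = 16807 [KW]
E.g. (6,5,4,4,4,4) → sorted (4,4,4,4,5,6): b_1=4>1, not a PF.
So 46656 − 16807 = 29849 fail.

29849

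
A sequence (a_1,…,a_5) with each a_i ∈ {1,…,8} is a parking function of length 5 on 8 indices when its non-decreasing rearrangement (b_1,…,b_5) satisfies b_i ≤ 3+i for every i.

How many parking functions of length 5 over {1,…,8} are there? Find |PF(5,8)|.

26244

|PF| = (8−5+1)·(8+1)^(5−1) = 4 · 6561 = 26244 (Konheim–Weiss)
One tuple (2,5,3,3,2) → sorted (2,2,3,3,5): b_i ≤ 3+i ∀i, a PF.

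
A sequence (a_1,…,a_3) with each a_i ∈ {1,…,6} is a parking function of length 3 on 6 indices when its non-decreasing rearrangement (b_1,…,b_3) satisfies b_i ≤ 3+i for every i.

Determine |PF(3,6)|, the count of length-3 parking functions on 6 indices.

196

|PF| = 4·7^2 = 4·49 = 196 [KW]
Example (3,3,5) → sorted (3,3,5): b_i ≤ 3+i ∀i, a PF.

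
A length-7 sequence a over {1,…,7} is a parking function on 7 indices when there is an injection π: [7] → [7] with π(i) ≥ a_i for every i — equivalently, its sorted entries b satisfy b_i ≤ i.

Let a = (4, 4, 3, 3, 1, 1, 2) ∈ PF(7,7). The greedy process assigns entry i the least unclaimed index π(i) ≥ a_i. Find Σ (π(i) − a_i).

10

Σπ = 28 ({1..7} each once); Σa = 4+4+3+3+1+1+2 = 18; disp = 28−18 = 10.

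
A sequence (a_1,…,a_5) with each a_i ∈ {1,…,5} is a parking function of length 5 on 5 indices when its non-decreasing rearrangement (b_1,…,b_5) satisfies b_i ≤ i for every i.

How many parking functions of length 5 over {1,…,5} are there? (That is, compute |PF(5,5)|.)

1296

|PF| = 1·6^4 = 1 · 1296 = 1296
Check (1,4,1,2,5) → sorted (1,1,2,4,5): b_i ≤ i ∀i, a PF.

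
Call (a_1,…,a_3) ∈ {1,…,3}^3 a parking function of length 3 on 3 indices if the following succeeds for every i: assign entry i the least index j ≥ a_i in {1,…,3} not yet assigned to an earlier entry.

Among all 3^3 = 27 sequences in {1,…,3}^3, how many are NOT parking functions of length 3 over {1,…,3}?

|PF| = (4−3)·4^(3−1) = 1×16 = 16 [KW]
Example (3,3,2) → sorted (2,3,3): b_1=2>1, not a PF.
Total 27; non-PF = 27−16 = 11

11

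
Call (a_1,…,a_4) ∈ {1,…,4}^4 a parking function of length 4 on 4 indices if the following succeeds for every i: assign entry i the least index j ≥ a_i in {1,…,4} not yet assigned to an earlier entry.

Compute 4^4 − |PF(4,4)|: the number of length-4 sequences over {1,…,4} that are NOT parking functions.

#PF = (5−4)·5^(4−1) = 1×125 = 125 (Konheim–Weiss)
One tuple (4,4,3,3) → sorted (3,3,4,4): b_1=3>1, not a PF.
So 256 − 125 = 131 fail.

131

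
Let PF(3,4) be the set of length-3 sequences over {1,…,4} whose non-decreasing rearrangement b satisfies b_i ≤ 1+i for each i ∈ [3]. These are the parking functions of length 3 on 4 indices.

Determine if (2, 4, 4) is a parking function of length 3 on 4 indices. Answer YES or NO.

Rearranged: b = (2, 4, 4).
  b_1=2 ≤ 2
  b_2=4 > 3
  fails at i=2 ⇒ NO

NO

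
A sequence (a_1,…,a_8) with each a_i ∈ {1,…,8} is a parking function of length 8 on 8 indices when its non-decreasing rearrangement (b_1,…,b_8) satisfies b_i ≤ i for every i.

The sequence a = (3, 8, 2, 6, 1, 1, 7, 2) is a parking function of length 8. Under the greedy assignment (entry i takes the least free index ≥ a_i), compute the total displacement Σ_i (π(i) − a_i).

6

Σπ(i) = 1+…+8 = 36; Σa = 3+8+2+6+1+1+7+2 = 30; disp = 36−30 = 6.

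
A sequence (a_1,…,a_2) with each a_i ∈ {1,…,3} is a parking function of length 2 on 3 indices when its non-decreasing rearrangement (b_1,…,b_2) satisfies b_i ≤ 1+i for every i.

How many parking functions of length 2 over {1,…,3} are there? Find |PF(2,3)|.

|PF| = 2·4^1 = 2×4 = 8 (Pollak)
One tuple (1,2) → sorted (1,2): b_i ≤ 1+i ∀i, a PF.

8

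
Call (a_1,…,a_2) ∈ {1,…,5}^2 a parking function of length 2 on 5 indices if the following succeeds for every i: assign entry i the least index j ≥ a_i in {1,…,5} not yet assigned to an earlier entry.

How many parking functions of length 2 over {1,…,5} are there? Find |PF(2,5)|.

24

|PF| = 4·6^1 = 4·6 = 24
One tuple (2,1) → sorted (1,2): b_i ≤ 3+i ∀i, a PF.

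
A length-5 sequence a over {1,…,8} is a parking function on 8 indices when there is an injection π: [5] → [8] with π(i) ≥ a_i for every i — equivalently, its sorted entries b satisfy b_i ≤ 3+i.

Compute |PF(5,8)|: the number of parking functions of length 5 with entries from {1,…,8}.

26244

#PF = 4·9^4 = 4×6561 = 26244 [KW]
Example (5,5,1,5,5) → sorted (1,5,5,5,5): b_i ≤ 3+i ∀i, a PF.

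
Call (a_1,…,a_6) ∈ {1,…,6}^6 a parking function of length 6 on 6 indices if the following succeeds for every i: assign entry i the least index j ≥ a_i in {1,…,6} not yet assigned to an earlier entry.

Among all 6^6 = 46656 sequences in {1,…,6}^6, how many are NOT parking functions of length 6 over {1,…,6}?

29849

#PF = 1·7^5 = 1·16807 = 16807 [KW]
E.g. (5,5,5,5,4,5) → sorted (4,5,5,5,5,5): b_1=4>1, not a PF.
Total 46656; non-PF = 46656−16807 = 29849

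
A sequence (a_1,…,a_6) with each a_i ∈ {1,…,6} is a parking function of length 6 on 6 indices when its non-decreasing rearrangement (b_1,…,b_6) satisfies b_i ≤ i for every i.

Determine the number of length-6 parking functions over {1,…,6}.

#PF = (6+1−6)·(6+1)^{6−1} = 1×16807 = 16807 (Pollak)
Example (4,4,3,1,1,4) → sorted (1,1,3,4,4,4): b_i ≤ i ∀i, a PF.

16807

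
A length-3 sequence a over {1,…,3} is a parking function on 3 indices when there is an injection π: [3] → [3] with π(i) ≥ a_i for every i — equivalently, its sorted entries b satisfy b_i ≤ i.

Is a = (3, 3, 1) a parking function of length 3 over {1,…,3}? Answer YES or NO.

Order a: b = (1, 3, 3).
  b_1=1 ≤ 1
  b_2=3 > 2
  fails at i=2 ⇒ NO

NO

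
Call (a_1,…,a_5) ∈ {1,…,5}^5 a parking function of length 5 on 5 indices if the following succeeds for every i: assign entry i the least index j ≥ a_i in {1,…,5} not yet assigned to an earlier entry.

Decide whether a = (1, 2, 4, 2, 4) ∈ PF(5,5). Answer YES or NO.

YES

Rearranged: b = (1, 2, 2, 4, 4).
  b_1=1 ≤ 1
  b_2=2 ≤ 2
  b_3=2 ≤ 3
  b_4=4 ≤ 4
  b_5=4 ≤ 5
All bounds hold ⇒ YES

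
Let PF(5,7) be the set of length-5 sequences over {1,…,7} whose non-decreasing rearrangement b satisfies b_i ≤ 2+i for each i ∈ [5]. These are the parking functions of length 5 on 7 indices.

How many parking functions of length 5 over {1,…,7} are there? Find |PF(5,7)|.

|PF(5,7)| = (8−5)·8^(5−1) = 3 · 4096 = 12288
Example (2,3,5,4,5) → sorted (2,3,4,5,5): b_i ≤ 2+i ∀i, a PF.

12288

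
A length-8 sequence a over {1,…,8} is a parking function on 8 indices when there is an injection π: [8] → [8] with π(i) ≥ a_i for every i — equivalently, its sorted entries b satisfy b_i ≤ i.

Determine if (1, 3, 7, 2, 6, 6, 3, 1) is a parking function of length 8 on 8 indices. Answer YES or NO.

YES

Sorted: b = (1, 1, 2, 3, 3, 6, 6, 7).
  b_1=1 ≤ 1
  b_2=1 ≤ 2
  b_3=2 ≤ 3
  b_4=3 ≤ 4
  b_5=3 ≤ 5
  b_6=6 ≤ 6
  b_7=6 ≤ 7
  b_8=7 ≤ 8
All bounds hold ⇒ YES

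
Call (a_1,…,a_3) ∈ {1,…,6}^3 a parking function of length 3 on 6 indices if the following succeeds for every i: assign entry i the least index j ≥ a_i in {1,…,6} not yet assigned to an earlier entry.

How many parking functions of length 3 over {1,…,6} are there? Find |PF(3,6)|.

196

Count = (7−3)·7^(3−1) = 4 · 49 = 196 (Pollak)
One tuple (4,6,4) → sorted (4,4,6): b_i ≤ 3+i ∀i, a PF.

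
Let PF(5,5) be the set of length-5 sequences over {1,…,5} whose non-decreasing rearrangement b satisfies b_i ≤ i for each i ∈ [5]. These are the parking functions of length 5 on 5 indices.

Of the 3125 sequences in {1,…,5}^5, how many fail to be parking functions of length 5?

1829

#PF = (6−5)·6^(5−1) = 1 · 1296 = 1296 [KW]
Example (5,4,2,5,5) → sorted (2,4,5,5,5): b_1=2>1, not a PF.
Total 3125; non-PF = 3125−1296 = 1829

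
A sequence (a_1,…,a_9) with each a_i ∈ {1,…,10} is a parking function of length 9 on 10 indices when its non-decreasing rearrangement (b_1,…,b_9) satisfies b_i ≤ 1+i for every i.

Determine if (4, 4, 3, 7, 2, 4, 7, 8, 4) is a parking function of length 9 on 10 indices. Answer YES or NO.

YES

Order a: b = (2, 3, 4, 4, 4, 4, 7, 7, 8).
  b_1=2 ≤ 2
  b_2=3 ≤ 3
  b_3=4 ≤ 4
  b_4=4 ≤ 5
  b_5=4 ≤ 6
  b_6=4 ≤ 7
  b_7=7 ≤ 8
  b_8=7 ≤ 9
  b_9=8 ≤ 10
All bounds hold ⇒ YES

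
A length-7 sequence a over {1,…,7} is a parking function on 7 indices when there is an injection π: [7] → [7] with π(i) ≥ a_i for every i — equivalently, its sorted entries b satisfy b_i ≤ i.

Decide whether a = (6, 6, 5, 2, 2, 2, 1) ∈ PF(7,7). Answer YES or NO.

YES

Sorted: b = (1, 2, 2, 2, 5, 6, 6).
  b_1=1 ≤ 1
  b_2=2 ≤ 2
  b_3=2 ≤ 3
  b_4=2 ≤ 4
  b_5=5 ≤ 5
  b_6=6 ≤ 6
  b_7=6 ≤ 7
All bounds hold ⇒ YES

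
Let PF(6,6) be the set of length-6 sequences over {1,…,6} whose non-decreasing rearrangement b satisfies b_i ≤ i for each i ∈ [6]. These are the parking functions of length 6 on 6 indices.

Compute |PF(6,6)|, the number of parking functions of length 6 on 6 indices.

Count = (6−6+1)·(6+1)^(6−1) = 1·16807 = 16807 [KW]
One tuple (5,2,4,3,1,3) → sorted (1,2,3,3,4,5): b_i ≤ i ∀i, a PF.

16807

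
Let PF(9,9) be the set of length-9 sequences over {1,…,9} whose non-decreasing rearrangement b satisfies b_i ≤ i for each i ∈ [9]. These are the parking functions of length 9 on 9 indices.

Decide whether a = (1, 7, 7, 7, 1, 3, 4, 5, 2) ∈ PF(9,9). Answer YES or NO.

YES

Order a: b = (1, 1, 2, 3, 4, 5, 7, 7, 7).
  b_1=1 ≤ 1
  b_2=1 ≤ 2
  b_3=2 ≤ 3
  b_4=3 ≤ 4
  b_5=4 ≤ 5
  b_6=5 ≤ 6
  b_7=7 ≤ 7
  b_8=7 ≤ 8
  b_9=7 ≤ 9
All bounds hold ⇒ YES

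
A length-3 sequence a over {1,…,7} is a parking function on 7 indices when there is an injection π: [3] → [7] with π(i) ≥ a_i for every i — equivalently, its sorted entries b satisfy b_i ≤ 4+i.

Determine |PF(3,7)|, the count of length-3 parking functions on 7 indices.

|PF(3,7)| = (8−3)·8^(3−1) = 5·64 = 320 [KW]
E.g. (1,6,3) → sorted (1,3,6): b_i ≤ 4+i ∀i, a PF.

320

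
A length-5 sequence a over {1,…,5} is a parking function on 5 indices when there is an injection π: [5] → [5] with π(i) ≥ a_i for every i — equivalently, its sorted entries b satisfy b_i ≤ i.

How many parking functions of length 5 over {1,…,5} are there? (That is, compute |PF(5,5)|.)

1296

Count = (6−5)·6^(5−1) = 1×1296 = 1296
Check (1,5,2,2,3) → sorted (1,2,2,3,5): b_i ≤ i ∀i, a PF.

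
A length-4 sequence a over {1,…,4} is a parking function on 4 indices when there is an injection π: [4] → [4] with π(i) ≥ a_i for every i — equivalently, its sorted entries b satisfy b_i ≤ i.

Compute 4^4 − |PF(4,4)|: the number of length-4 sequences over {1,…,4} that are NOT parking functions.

131

Count = (4+1−4)·(4+1)^{4−1} = 1×125 = 125 (Pollak)
One tuple (3,4,4,4) → sorted (3,4,4,4): b_1=3>1, not a PF.
So 256 − 125 = 131 fail.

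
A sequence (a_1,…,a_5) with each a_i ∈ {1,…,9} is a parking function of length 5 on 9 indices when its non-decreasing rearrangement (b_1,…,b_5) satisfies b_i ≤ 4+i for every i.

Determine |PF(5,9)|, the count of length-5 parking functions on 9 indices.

Count = 5·10^4 = 5·10000 = 50000 [KW]
E.g. (5,7,1,3,6) → sorted (1,3,5,6,7): b_i ≤ 4+i ∀i, a PF.

50000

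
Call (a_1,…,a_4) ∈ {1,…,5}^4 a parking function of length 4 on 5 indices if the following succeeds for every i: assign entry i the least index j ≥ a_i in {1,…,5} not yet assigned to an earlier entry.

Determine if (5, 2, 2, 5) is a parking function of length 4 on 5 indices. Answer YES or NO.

Order a: b = (2, 2, 5, 5).
  b_1=2 ≤ 2
  b_2=2 ≤ 3
  b_3=5 > 4
  fails at i=3 ⇒ NO

NO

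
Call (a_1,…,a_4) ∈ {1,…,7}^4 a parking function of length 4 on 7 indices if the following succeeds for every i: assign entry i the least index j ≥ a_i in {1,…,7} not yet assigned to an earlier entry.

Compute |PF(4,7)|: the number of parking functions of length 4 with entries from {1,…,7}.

2048

|PF| = 4·8^3 = 4 · 512 = 2048
E.g. (5,3,4,7) → sorted (3,4,5,7): b_i ≤ 3+i ∀i, a PF.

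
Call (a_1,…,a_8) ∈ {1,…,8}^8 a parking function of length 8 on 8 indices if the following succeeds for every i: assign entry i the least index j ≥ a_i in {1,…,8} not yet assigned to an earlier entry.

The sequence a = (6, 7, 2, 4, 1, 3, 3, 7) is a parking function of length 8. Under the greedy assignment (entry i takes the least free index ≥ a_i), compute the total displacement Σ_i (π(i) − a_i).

Σπ = 8·9/2 = 36 (π permutes [8]); Σa = 6+7+2+4+1+3+3+7 = 33; disp = 36−33 = 3.

3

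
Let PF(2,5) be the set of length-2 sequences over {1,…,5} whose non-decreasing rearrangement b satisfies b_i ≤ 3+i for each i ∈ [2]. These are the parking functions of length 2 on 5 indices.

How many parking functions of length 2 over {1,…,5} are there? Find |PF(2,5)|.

|PF(2,5)| = (6−2)·6^(2−1) = 4×6 = 24
Check (4,5) → sorted (4,5): b_i ≤ 3+i ∀i, a PF.

24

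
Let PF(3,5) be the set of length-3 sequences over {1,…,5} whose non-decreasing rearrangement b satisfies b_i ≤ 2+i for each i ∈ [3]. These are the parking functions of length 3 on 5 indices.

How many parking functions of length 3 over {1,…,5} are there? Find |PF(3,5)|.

108

|PF| = (5+1−3)·(5+1)^{3−1} = 3·36 = 108 [KW]
Example (5,3,3) → sorted (3,3,5): b_i ≤ 2+i ∀i, a PF.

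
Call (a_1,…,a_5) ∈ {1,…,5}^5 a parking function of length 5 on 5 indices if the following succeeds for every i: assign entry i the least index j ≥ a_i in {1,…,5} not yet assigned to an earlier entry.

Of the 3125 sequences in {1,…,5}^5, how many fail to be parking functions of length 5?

1829

#PF = (5+1−5)·(5+1)^{5−1} = 1 · 1296 = 1296 (Pollak)
E.g. (4,3,3,5,4) → sorted (3,3,4,4,5): b_1=3>1, not a PF.
So 3125 − 1296 = 1829 fail.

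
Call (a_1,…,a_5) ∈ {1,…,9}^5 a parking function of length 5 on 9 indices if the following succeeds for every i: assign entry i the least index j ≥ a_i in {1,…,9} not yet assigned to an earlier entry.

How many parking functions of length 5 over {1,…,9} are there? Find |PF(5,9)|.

#PF = (10−5)·10^(5−1) = 5×10000 = 50000 [KW]
Check (5,8,4,5,6) → sorted (4,5,5,6,8): b_i ≤ 4+i ∀i, a PF.

50000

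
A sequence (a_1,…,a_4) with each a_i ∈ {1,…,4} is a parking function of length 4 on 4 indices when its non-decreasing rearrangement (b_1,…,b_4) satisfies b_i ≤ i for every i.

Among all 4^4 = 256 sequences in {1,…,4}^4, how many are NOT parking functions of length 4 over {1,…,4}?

131

Count = (5−4)·5^(4−1) = 1 · 125 = 125 (Konheim–Weiss)
Check (4,3,2,4) → sorted (2,3,4,4): b_1=2>1, not a PF.
4^4 − 125 = 256 − 125 = 131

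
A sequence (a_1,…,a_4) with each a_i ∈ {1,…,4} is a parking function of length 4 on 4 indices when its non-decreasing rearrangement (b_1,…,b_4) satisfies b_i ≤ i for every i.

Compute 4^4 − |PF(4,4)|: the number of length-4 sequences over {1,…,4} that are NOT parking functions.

131

Count = (5−4)·5^(4−1) = 1×125 = 125 [KW]
One tuple (2,2,3,4) → sorted (2,2,3,4): b_1=2>1, not a PF.
So 256 − 125 = 131 fail.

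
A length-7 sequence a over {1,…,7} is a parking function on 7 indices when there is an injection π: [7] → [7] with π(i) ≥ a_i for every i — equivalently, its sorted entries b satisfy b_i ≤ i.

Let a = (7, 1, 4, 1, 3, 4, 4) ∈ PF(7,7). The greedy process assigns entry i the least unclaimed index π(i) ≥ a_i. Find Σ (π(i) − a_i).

4

Σπ = 7·8/2 = 28 (π permutes [7]); Σa = 7+1+4+1+3+4+4 = 24; disp = 28−24 = 4.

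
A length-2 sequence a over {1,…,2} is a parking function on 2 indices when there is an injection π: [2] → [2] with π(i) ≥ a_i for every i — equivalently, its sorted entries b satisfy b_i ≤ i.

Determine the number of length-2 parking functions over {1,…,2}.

3

|PF| = 1·3^1 = 1 · 3 = 3 (Pollak)
Check (1,2) → sorted (1,2): b_i ≤ i ∀i, a PF.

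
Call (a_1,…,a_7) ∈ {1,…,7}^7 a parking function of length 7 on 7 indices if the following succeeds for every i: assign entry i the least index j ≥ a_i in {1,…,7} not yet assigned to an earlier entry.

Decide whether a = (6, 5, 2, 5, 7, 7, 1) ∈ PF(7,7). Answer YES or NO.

Rearranged: b = (1, 2, 5, 5, 6, 7, 7).
  b_1=1 ≤ 1
  b_2=2 ≤ 2
  b_3=5 > 3
  fails at i=3 ⇒ NO

NO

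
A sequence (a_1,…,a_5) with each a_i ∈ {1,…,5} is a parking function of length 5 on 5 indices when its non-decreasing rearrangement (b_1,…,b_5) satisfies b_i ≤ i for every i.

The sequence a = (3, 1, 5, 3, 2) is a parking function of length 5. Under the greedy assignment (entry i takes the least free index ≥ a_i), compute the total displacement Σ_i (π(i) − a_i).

Σπ = 5·6/2 = 15 (π permutes [5]); Σa = 3+1+5+3+2 = 14; disp = 15−14 = 1.

1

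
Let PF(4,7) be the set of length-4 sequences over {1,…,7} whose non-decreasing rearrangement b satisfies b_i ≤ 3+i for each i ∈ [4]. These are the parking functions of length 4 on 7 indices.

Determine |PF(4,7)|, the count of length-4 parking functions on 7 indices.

|PF(4,7)| = (8−4)·8^(4−1) = 4×512 = 2048 (Pollak)
One tuple (3,3,6,6) → sorted (3,3,6,6): b_i ≤ 3+i ∀i, a PF.

2048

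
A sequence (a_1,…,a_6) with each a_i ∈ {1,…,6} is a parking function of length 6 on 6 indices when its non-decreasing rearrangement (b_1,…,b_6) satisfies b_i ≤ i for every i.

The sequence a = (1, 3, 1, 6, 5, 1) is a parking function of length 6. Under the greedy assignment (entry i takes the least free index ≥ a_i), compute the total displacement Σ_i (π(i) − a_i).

4

Σπ = 21 ({1..6} each once); Σa = 1+3+1+6+5+1 = 17; disp = 21−17 = 4.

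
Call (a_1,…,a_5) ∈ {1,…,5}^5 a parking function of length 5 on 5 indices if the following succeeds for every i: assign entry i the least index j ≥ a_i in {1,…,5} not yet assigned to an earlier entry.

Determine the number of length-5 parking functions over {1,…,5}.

Count = (5+1−5)·(5+1)^{5−1} = 1×1296 = 1296
Check (2,3,2,2,1) → sorted (1,2,2,2,3): b_i ≤ i ∀i, a PF.

1296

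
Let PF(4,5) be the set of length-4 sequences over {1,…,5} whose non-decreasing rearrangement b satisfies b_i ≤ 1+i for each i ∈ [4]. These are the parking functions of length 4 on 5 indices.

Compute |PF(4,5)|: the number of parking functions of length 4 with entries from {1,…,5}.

432

Count = (6−4)·6^(4−1) = 2×216 = 432 (Pollak)
One tuple (1,2,1,4) → sorted (1,1,2,4): b_i ≤ 1+i ∀i, a PF.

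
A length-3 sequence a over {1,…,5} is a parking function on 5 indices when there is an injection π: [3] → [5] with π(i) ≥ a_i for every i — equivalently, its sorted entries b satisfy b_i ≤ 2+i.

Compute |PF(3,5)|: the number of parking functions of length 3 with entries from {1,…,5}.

108

|PF(3,5)| = 3·6^2 = 3·36 = 108
E.g. (3,5,4) → sorted (3,4,5): b_i ≤ 2+i ∀i, a PF.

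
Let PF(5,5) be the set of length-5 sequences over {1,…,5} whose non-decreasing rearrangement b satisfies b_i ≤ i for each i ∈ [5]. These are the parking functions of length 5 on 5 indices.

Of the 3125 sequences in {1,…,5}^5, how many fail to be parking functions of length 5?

1829

Count = (5−5+1)·(5+1)^(5−1) = 1×1296 = 1296
Check (4,4,5,4,5) → sorted (4,4,4,5,5): b_1=4>1, not a PF.
So 3125 − 1296 = 1829 fail.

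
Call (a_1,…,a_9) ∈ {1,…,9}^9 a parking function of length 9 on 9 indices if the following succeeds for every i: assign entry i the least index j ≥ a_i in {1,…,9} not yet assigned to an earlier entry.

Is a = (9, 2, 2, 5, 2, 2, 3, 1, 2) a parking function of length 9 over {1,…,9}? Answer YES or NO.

YES

Order a: b = (1, 2, 2, 2, 2, 2, 3, 5, 9).
  b_1=1 ≤ 1
  b_2=2 ≤ 2
  b_3=2 ≤ 3
  b_4=2 ≤ 4
  b_5=2 ≤ 5
  b_6=2 ≤ 6
  b_7=3 ≤ 7
  b_8=5 ≤ 8
  b_9=9 ≤ 9
All bounds hold ⇒ YES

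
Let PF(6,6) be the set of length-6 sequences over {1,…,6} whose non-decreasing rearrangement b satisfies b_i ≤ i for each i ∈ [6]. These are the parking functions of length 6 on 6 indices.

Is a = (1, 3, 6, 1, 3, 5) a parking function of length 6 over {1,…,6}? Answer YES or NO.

Order a: b = (1, 1, 3, 3, 5, 6).
  b_1=1 ≤ 1
  b_2=1 ≤ 2
  b_3=3 ≤ 3
  b_4=3 ≤ 4
  b_5=5 ≤ 5
  b_6=6 ≤ 6
All bounds hold ⇒ YES

YES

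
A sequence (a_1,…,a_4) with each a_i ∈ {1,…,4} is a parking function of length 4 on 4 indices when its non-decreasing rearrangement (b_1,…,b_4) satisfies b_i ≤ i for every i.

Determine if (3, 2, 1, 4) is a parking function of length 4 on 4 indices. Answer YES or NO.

Order a: b = (1, 2, 3, 4).
  b_1=1 ≤ 1
  b_2=2 ≤ 2
  b_3=3 ≤ 3
  b_4=4 ≤ 4
All bounds hold ⇒ YES

YES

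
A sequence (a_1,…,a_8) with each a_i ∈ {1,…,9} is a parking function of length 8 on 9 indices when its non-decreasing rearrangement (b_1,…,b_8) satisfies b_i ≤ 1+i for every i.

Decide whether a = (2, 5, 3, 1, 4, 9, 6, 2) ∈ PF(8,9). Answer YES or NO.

YES

Order a: b = (1, 2, 2, 3, 4, 5, 6, 9).
  b_1=1 ≤ 2
  b_2=2 ≤ 3
  b_3=2 ≤ 4
  b_4=3 ≤ 5
  b_5=4 ≤ 6
  b_6=5 ≤ 7
  b_7=6 ≤ 8
  b_8=9 ≤ 9
All bounds hold ⇒ YES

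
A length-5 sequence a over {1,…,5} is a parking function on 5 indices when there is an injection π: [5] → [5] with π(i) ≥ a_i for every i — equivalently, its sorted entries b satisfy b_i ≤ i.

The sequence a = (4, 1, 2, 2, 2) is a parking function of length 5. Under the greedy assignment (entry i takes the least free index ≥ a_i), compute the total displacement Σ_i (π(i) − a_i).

4

Σπ = 15 ({1..5} each once); Σa = 4+1+2+2+2 = 11; disp = 15−11 = 4.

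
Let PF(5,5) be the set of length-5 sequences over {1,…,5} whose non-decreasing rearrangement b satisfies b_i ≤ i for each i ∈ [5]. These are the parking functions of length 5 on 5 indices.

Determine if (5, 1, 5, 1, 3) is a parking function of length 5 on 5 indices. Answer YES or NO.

Sorted: b = (1, 1, 3, 5, 5).
  b_1=1 ≤ 1
  b_2=1 ≤ 2
  b_3=3 ≤ 3
  b_4=5 > 4
  fails at i=4 ⇒ NO

NO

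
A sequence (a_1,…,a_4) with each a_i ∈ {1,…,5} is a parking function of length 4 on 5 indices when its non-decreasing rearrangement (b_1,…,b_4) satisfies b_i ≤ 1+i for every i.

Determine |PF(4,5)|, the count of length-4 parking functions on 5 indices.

|PF| = (5−4+1)·(5+1)^(4−1) = 2 · 216 = 432
Example (2,1,4,3) → sorted (1,2,3,4): b_i ≤ 1+i ∀i, a PF.

432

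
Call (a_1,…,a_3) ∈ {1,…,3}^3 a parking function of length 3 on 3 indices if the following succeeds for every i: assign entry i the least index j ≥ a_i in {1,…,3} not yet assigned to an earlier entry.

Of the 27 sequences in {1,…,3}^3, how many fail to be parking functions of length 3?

11

#PF = (3−3+1)·(3+1)^(3−1) = 1×16 = 16
E.g. (2,2,2) → sorted (2,2,2): b_1=2>1, not a PF.
Total 27; non-PF = 27−16 = 11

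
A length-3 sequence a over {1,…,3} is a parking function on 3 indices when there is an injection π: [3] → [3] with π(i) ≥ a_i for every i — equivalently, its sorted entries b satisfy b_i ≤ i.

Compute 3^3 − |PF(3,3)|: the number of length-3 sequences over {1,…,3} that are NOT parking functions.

#PF = 1·4^2 = 1×16 = 16 (Konheim–Weiss)
Check (2,3,3) → sorted (2,3,3): b_1=2>1, not a PF.
Total 27; non-PF = 27−16 = 11

11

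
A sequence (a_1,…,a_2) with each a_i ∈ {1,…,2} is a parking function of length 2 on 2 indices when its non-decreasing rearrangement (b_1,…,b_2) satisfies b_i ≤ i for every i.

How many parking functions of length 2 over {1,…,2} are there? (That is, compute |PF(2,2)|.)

3

|PF| = (2−2+1)·(2+1)^(2−1) = 1 · 3 = 3 [KW]
E.g. (1,2) → sorted (1,2): b_i ≤ i ∀i, a PF.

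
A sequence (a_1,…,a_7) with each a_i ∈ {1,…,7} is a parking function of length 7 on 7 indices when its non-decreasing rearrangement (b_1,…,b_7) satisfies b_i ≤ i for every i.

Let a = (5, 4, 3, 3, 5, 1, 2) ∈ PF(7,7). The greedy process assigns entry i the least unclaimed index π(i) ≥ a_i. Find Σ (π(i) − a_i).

5

Σπ(i) = 1+…+7 = 28; Σa = 5+4+3+3+5+1+2 = 23; disp = 28−23 = 5.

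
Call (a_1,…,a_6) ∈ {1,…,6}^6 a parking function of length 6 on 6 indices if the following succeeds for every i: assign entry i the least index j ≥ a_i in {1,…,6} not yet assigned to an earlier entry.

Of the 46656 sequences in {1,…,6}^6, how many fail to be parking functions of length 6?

29849

|PF(6,6)| = 1·7^5 = 1·16807 = 16807 [KW]
One tuple (2,5,6,5,4,6) → sorted (2,4,5,5,6,6): b_1=2>1, not a PF.
Total 46656; non-PF = 46656−16807 = 29849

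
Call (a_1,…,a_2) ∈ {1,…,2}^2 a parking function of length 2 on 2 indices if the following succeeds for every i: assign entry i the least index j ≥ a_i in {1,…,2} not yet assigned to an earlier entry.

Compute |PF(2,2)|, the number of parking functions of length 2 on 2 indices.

|PF(2,2)| = (3−2)·3^(2−1) = 1 · 3 = 3
One tuple (1,1) → sorted (1,1): b_i ≤ i ∀i, a PF.

3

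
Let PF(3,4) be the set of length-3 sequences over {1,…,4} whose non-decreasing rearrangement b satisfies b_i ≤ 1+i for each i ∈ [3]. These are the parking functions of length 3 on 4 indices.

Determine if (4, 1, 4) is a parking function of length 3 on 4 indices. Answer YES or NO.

NO

Rearranged: b = (1, 4, 4).
  b_1=1 ≤ 2
  b_2=4 > 3
  fails at i=2 ⇒ NO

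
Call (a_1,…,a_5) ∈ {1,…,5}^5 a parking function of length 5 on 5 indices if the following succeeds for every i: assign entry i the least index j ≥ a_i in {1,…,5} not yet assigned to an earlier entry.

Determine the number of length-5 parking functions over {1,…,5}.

1296

#PF = (5−5+1)·(5+1)^(5−1) = 1·1296 = 1296 (Pollak)
Check (4,3,1,1,4) → sorted (1,1,3,4,4): b_i ≤ i ∀i, a PF.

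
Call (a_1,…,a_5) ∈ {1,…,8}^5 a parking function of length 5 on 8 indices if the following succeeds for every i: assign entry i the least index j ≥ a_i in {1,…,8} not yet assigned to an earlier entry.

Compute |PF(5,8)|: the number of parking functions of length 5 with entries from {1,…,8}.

26244

Count = (8−5+1)·(8+1)^(5−1) = 4 · 6561 = 26244
One tuple (5,5,7,6,3) → sorted (3,5,5,6,7): b_i ≤ 3+i ∀i, a PF.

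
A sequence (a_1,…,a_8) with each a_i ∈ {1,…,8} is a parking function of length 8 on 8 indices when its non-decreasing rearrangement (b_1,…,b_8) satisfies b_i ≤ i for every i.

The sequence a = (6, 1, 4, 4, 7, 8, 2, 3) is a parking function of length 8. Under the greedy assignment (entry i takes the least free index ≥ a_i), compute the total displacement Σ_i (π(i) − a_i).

Σπ = 36 ({1..8} each once); Σa = 6+1+4+4+7+8+2+3 = 35; disp = 36−35 = 1.

1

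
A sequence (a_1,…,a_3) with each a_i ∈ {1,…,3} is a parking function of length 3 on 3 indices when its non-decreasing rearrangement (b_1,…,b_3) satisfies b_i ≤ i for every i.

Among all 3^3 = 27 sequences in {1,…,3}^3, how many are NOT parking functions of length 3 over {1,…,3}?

#PF = (3+1−3)·(3+1)^{3−1} = 1 · 16 = 16 (Konheim–Weiss)
Example (3,2,3) → sorted (2,3,3): b_1=2>1, not a PF.
So 27 − 16 = 11 fail.

11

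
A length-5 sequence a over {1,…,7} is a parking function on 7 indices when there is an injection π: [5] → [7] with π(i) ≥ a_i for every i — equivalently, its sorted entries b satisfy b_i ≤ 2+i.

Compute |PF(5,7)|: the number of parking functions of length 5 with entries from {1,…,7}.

Count = (7−5+1)·(7+1)^(5−1) = 3×4096 = 12288 (Konheim–Weiss)
E.g. (7,1,6,5,3) → sorted (1,3,5,6,7): b_i ≤ 2+i ∀i, a PF.

12288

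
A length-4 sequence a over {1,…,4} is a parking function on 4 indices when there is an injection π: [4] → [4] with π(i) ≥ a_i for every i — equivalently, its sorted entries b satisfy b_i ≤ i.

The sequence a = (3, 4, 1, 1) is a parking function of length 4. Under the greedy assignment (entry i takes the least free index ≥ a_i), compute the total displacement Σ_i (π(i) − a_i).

Σπ = 4·5/2 = 10 (π permutes [4]); Σa = 3+4+1+1 = 9; disp = 10−9 = 1.

1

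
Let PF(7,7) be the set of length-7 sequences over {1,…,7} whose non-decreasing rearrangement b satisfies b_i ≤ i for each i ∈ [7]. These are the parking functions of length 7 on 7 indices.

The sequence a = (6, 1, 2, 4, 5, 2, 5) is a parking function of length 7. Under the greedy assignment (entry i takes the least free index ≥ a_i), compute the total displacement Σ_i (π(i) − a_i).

Σπ = 7·8/2 = 28 (π permutes [7]); Σa = 6+1+2+4+5+2+5 = 25; disp = 28−25 = 3.

3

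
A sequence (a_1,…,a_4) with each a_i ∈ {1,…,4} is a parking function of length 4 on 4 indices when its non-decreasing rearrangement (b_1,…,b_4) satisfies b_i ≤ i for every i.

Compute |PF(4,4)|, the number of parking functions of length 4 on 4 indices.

#PF = (4−4+1)·(4+1)^(4−1) = 1·125 = 125 (Pollak)
E.g. (2,1,1,1) → sorted (1,1,1,2): b_i ≤ i ∀i, a PF.

125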